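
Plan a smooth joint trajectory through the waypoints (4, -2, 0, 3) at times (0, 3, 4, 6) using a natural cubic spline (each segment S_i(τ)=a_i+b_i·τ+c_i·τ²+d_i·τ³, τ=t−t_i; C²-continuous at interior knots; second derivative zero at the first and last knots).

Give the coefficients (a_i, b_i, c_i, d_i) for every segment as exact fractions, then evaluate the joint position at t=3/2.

  seg 0: a=4 b=-335/94 c=0 d=49/282
  seg 1: a=-2 b=53/47 c=147/94 d=-65/94
  seg 2: a=0 b=205/94 c=-24/47 d=4/47
S(3/2) = -571/752

Δ: Δ0=-2, Δ1=2, Δ2=3/2
row 1: diag=8, rhs=24; c'=1/8, d'=3
row 2: denom=6−1·1/8=47/8; d'=(-3−1·3)/(47/8)=-48/47
back: M2=-48/47
back: M1=3−1/8·-48/47=147/47
M: M0=0, M1=147/47, M2=-48/47, M3=0
seg 0: a=4, c=M0/2=0, d=(M1−M0)/(6·3)=49/282, b=Δ0−h0·(2M0+M1)/6=-335/94
seg 1: a=-2, c=M1/2=147/94, d=(M2−M1)/(6·1)=-65/94, b=Δ1−h1·(2M1+M2)/6=53/47
seg 2: a=0, c=M2/2=-24/47, d=(M3−M2)/(6·2)=4/47, b=Δ2−h2·(2M2+M3)/6=205/94
t_q=3/2 → seg 0, τ=3/2; S=4+-335/94·τ+0·τ²+49/282·τ³=-571/752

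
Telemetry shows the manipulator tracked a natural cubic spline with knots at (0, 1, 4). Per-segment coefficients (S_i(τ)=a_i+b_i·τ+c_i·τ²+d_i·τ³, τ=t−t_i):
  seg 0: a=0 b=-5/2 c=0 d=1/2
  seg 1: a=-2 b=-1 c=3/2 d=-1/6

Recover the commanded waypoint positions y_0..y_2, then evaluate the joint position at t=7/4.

y_0 = S_0(0) = a_0 = 0
y_1 = S_1(0) = a_1 = -2
y_2 = S_1(3) = 4
t_q=7/4 is in segment 1 (τ=3/4); S_1(τ)=-253/128

y_0=0 y_1=-2 y_2=4
S(7/4) = -253/128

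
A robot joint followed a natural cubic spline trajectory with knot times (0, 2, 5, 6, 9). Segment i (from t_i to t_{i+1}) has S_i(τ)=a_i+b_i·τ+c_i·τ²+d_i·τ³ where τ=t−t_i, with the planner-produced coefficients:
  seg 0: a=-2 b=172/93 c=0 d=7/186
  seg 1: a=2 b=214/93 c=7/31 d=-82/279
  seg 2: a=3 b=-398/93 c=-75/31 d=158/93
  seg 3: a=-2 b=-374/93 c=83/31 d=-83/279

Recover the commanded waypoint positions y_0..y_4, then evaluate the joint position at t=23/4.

y_0 = S_0(0) = a_0 = -2
y_1 = S_1(0) = a_1 = 2
y_2 = S_2(0) = a_2 = 3
y_3 = S_3(0) = a_3 = -2
y_4 = S_3(3) = 2
t_q=23/4 is in segment 2 (τ=3/4); S_2(τ)=-847/992

y_0=-2 y_1=2 y_2=3 y_3=-2 y_4=2
S(23/4) = -847/992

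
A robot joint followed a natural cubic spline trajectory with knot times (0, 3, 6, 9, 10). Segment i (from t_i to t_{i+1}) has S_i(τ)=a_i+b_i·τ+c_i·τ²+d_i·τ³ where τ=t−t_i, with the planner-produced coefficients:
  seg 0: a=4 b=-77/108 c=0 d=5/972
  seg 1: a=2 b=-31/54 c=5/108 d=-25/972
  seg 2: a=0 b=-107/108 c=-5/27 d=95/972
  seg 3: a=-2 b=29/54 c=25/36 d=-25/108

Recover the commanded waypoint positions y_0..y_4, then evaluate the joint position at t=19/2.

y_0 = S_0(0) = a_0 = 4
y_1 = S_1(0) = a_1 = 2
y_2 = S_2(0) = a_2 = 0
y_3 = S_3(0) = a_3 = -2
y_4 = S_3(1) = -1
t_q=19/2 is in segment 3 (τ=1/2); S_3(τ)=-457/288

y_0=4 y_1=2 y_2=0 y_3=-2 y_4=-1
S(19/2) = -457/288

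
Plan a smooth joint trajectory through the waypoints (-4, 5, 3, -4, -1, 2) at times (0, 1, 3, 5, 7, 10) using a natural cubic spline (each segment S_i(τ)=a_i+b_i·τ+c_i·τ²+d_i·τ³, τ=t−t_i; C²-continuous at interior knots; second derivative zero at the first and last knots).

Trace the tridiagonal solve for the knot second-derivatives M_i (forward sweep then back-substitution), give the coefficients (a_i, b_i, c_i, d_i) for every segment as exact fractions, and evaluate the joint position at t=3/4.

Δ: Δ0=9, Δ1=-1, Δ2=-7/2, Δ3=3/2, Δ4=1
row 1: diag=6, rhs=-60; c'=1/3, d'=-10
row 2: denom=8−2·1/3=22/3; d'=(-15−2·-10)/(22/3)=15/22
row 3: denom=8−2·3/11=82/11; d'=(30−2·15/22)/(82/11)=315/82
row 4: denom=10−2·11/41=388/41; d'=(-3−2·315/82)/(388/41)=-219/194
back: M4=-219/194
back: M3=315/82−11/41·-219/194=402/97
back: M2=15/22−3/11·402/97=-87/194
back: M1=-10−1/3·-87/194=-1911/194
M: M0=0, M1=-1911/194, M2=-87/194, M3=402/97, M4=-219/194, M5=0
seg 0: a=-4, c=M0/2=0, d=(M1−M0)/(6·1)=-637/388, b=Δ0−h0·(2M0+M1)/6=4129/388
seg 1: a=5, c=M1/2=-1911/388, d=(M2−M1)/(6·2)=76/97, b=Δ1−h1·(2M1+M2)/6=1109/194
seg 2: a=3, c=M2/2=-87/388, d=(M3−M2)/(6·2)=297/776, b=Δ2−h2·(2M2+M3)/6=-889/194
seg 3: a=-4, c=M3/2=201/97, d=(M4−M3)/(6·2)=-341/776, b=Δ3−h3·(2M3+M4)/6=-86/97
seg 4: a=-1, c=M4/2=-219/388, d=(M5−M4)/(6·3)=73/1164, b=Δ4−h4·(2M4+M5)/6=413/194
t_q=3/4 → seg 0, τ=3/4; S=-4+4129/388·τ+0·τ²+-637/388·τ³=81665/24832

  seg 0: a=-4 b=4129/388 c=0 d=-637/388
  seg 1: a=5 b=1109/194 c=-1911/388 d=76/97
  seg 2: a=3 b=-889/194 c=-87/388 d=297/776
  seg 3: a=-4 b=-86/97 c=201/97 d=-341/776
  seg 4: a=-1 b=413/194 c=-219/388 d=73/1164
S(3/4) = 81665/24832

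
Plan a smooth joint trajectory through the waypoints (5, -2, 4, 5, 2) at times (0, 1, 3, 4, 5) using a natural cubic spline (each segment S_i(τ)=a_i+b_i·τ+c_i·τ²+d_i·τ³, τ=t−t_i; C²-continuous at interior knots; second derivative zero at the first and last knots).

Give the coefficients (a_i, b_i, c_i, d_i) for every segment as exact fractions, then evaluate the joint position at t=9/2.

Δ: Δ0=-7, Δ1=3, Δ2=1, Δ3=-3
row 1: diag=6, rhs=60; c'=1/3, d'=10
row 2: denom=6−2·1/3=16/3; d'=(-12−2·10)/(16/3)=-6
row 3: denom=4−1·3/16=61/16; d'=(-24−1·-6)/(61/16)=-288/61
back: M3=-288/61
back: M2=-6−3/16·-288/61=-312/61
back: M1=10−1/3·-312/61=714/61
M: M0=0, M1=714/61, M2=-312/61, M3=-288/61, M4=0
seg 0: a=5, c=M0/2=0, d=(M1−M0)/(6·1)=119/61, b=Δ0−h0·(2M0+M1)/6=-546/61
seg 1: a=-2, c=M1/2=357/61, d=(M2−M1)/(6·2)=-171/122, b=Δ1−h1·(2M1+M2)/6=-189/61
seg 2: a=4, c=M2/2=-156/61, d=(M3−M2)/(6·1)=4/61, b=Δ2−h2·(2M2+M3)/6=213/61
seg 3: a=5, c=M3/2=-144/61, d=(M4−M3)/(6·1)=48/61, b=Δ3−h3·(2M3+M4)/6=-87/61
t_q=9/2 → seg 3, τ=1/2; S=5+-87/61·τ+-144/61·τ²+48/61·τ³=463/122

  seg 0: a=5 b=-546/61 c=0 d=119/61
  seg 1: a=-2 b=-189/61 c=357/61 d=-171/122
  seg 2: a=4 b=213/61 c=-156/61 d=4/61
  seg 3: a=5 b=-87/61 c=-144/61 d=48/61
S(9/2) = 463/122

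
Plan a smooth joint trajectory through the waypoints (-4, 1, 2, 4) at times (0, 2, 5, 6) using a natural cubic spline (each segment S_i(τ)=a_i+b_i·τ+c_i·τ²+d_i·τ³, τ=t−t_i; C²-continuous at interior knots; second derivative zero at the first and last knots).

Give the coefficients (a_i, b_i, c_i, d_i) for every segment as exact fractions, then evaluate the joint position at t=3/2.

Δ: Δ0=5/2, Δ1=1/3, Δ2=2
row 1: diag=10, rhs=-13; c'=3/10, d'=-13/10
row 2: denom=8−3·3/10=71/10; d'=(10−3·-13/10)/(71/10)=139/71
back: M2=139/71
back: M1=-13/10−3/10·139/71=-134/71
M: M0=0, M1=-134/71, M2=139/71, M3=0
seg 0: a=-4, c=M0/2=0, d=(M1−M0)/(6·2)=-67/426, b=Δ0−h0·(2M0+M1)/6=1333/426
seg 1: a=1, c=M1/2=-67/71, d=(M2−M1)/(6·3)=91/426, b=Δ1−h1·(2M1+M2)/6=529/426
seg 2: a=2, c=M2/2=139/142, d=(M3−M2)/(6·1)=-139/426, b=Δ2−h2·(2M2+M3)/6=287/213
t_q=3/2 → seg 0, τ=3/2; S=-4+1333/426·τ+0·τ²+-67/426·τ³=185/1136

  seg 0: a=-4 b=1333/426 c=0 d=-67/426
  seg 1: a=1 b=529/426 c=-67/71 d=91/426
  seg 2: a=2 b=287/213 c=139/142 d=-139/426
S(3/2) = 185/1136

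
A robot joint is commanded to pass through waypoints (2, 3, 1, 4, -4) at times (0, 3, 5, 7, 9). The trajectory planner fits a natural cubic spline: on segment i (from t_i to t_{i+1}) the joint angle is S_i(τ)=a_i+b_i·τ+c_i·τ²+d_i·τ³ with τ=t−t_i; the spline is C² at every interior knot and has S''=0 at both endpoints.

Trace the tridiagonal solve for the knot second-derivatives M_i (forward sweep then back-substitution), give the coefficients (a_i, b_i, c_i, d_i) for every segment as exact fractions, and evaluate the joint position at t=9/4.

  seg 0: a=2 b=13/12 c=0 d=-1/12
  seg 1: a=3 b=-7/6 c=-3/4 d=5/12
  seg 2: a=1 b=5/6 c=7/4 d=-17/24
  seg 3: a=4 b=-2/3 c=-5/2 d=5/12
S(9/4) = 893/256

Δ: Δ0=1/3, Δ1=-1, Δ2=3/2, Δ3=-4
row 1: diag=10, rhs=-8; c'=1/5, d'=-4/5
row 2: denom=8−2·1/5=38/5; d'=(15−2·-4/5)/(38/5)=83/38
row 3: denom=8−2·5/19=142/19; d'=(-33−2·83/38)/(142/19)=-5
back: M3=-5
back: M2=83/38−5/19·-5=7/2
back: M1=-4/5−1/5·7/2=-3/2
M: M0=0, M1=-3/2, M2=7/2, M3=-5, M4=0
seg 0: a=2, c=M0/2=0, d=(M1−M0)/(6·3)=-1/12, b=Δ0−h0·(2M0+M1)/6=13/12
seg 1: a=3, c=M1/2=-3/4, d=(M2−M1)/(6·2)=5/12, b=Δ1−h1·(2M1+M2)/6=-7/6
seg 2: a=1, c=M2/2=7/4, d=(M3−M2)/(6·2)=-17/24, b=Δ2−h2·(2M2+M3)/6=5/6
seg 3: a=4, c=M3/2=-5/2, d=(M4−M3)/(6·2)=5/12, b=Δ3−h3·(2M3+M4)/6=-2/3
t_q=9/4 → seg 0, τ=9/4; S=2+13/12·τ+0·τ²+-1/12·τ³=893/256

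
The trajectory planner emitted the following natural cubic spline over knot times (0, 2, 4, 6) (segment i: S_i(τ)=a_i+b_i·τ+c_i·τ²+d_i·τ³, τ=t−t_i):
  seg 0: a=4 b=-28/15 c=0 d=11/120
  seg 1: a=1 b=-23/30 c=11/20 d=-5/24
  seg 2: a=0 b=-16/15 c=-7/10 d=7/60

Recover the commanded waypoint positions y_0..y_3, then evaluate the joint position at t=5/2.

y_0 = S_0(0) = a_0 = 4
y_1 = S_1(0) = a_1 = 1
y_2 = S_2(0) = a_2 = 0
y_3 = S_2(2) = -4
t_q=5/2 is in segment 1 (τ=1/2); S_1(τ)=233/320

y_0=4 y_1=1 y_2=0 y_3=-4
S(5/2) = 233/320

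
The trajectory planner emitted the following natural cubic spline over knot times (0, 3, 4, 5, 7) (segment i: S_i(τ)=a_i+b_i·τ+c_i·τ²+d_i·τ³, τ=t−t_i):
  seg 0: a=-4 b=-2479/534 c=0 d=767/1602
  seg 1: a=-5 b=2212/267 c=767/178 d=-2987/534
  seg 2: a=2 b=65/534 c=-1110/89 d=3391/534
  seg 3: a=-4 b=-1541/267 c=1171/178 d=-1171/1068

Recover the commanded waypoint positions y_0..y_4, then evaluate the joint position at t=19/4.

y_0 = S_0(0) = a_0 = -4
y_1 = S_1(0) = a_1 = -5
y_2 = S_2(0) = a_2 = 2
y_3 = S_3(0) = a_3 = -4
y_4 = S_3(2) = 2
t_q=19/4 is in segment 2 (τ=3/4); S_2(τ)=-25577/11392

y_0=-4 y_1=-5 y_2=2 y_3=-4 y_4=2
S(19/4) = -25577/11392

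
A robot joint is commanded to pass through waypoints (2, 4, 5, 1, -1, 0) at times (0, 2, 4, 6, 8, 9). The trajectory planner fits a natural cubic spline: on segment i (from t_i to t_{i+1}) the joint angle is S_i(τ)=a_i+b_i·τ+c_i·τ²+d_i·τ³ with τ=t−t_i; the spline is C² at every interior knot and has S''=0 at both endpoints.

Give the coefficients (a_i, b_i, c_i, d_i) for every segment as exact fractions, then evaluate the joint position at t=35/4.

  seg 0: a=2 b=145/153 c=0 d=2/153
  seg 1: a=4 b=169/153 c=4/51 d=-233/1224
  seg 2: a=5 b=-265/306 c=-217/204 d=38/153
  seg 3: a=1 b=-655/306 c=29/68 d=11/153
  seg 4: a=-1 b=131/306 c=175/204 d=-175/612
S(35/4) = -4139/13056

Δ: Δ0=1, Δ1=1/2, Δ2=-2, Δ3=-1, Δ4=1
row 1: diag=8, rhs=-3; c'=1/4, d'=-3/8
row 2: denom=8−2·1/4=15/2; d'=(-15−2·-3/8)/(15/2)=-19/10
row 3: denom=8−2·4/15=112/15; d'=(6−2·-19/10)/(112/15)=21/16
row 4: denom=6−2·15/56=153/28; d'=(12−2·21/16)/(153/28)=175/102
back: M4=175/102
back: M3=21/16−15/56·175/102=29/34
back: M2=-19/10−4/15·29/34=-217/102
back: M1=-3/8−1/4·-217/102=8/51
M: M0=0, M1=8/51, M2=-217/102, M3=29/34, M4=175/102, M5=0
seg 0: a=2, c=M0/2=0, d=(M1−M0)/(6·2)=2/153, b=Δ0−h0·(2M0+M1)/6=145/153
seg 1: a=4, c=M1/2=4/51, d=(M2−M1)/(6·2)=-233/1224, b=Δ1−h1·(2M1+M2)/6=169/153
seg 2: a=5, c=M2/2=-217/204, d=(M3−M2)/(6·2)=38/153, b=Δ2−h2·(2M2+M3)/6=-265/306
seg 3: a=1, c=M3/2=29/68, d=(M4−M3)/(6·2)=11/153, b=Δ3−h3·(2M3+M4)/6=-655/306
seg 4: a=-1, c=M4/2=175/204, d=(M5−M4)/(6·1)=-175/612, b=Δ4−h4·(2M4+M5)/6=131/306
t_q=35/4 → seg 4, τ=3/4; S=-1+131/306·τ+175/204·τ²+-175/612·τ³=-4139/13056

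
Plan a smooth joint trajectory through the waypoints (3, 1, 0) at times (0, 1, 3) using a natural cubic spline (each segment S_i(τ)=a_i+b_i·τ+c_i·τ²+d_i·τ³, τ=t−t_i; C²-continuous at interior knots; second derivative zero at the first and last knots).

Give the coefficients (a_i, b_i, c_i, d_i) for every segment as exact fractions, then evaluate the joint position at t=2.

  seg 0: a=3 b=-9/4 c=0 d=1/4
  seg 1: a=1 b=-3/2 c=3/4 d=-1/8
S(2) = 1/8

Δ: Δ0=-2, Δ1=-1/2
row 1: diag=6, rhs=9; c'=1/3, d'=3/2
back: M1=3/2
M: M0=0, M1=3/2, M2=0
seg 0: a=3, c=M0/2=0, d=(M1−M0)/(6·1)=1/4, b=Δ0−h0·(2M0+M1)/6=-9/4
seg 1: a=1, c=M1/2=3/4, d=(M2−M1)/(6·2)=-1/8, b=Δ1−h1·(2M1+M2)/6=-3/2
t_q=2 → seg 1, τ=1; S=1+-3/2·τ+3/4·τ²+-1/8·τ³=1/8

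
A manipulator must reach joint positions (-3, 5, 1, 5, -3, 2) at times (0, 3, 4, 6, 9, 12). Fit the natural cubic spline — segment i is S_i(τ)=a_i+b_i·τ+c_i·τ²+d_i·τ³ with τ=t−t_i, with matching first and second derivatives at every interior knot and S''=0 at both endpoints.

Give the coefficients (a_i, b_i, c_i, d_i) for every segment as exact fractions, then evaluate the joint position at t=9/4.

Δ: Δ0=8/3, Δ1=-4, Δ2=2, Δ3=-8/3, Δ4=5/3
row 1: diag=8, rhs=-40; c'=1/8, d'=-5
row 2: denom=6−1·1/8=47/8; d'=(36−1·-5)/(47/8)=328/47
row 3: denom=10−2·16/47=438/47; d'=(-28−2·328/47)/(438/47)=-986/219
row 4: denom=12−3·47/146=1611/146; d'=(26−3·-986/219)/(1611/146)=5768/1611
back: M4=5768/1611
back: M3=-986/219−47/146·5768/1611=-9110/1611
back: M2=328/47−16/47·-9110/1611=14344/1611
back: M1=-5−1/8·14344/1611=-9848/1611
M: M0=0, M1=-9848/1611, M2=14344/1611, M3=-9110/1611, M4=5768/1611, M5=0
seg 0: a=-3, c=M0/2=0, d=(M1−M0)/(6·3)=-4924/14499, b=Δ0−h0·(2M0+M1)/6=9220/1611
seg 1: a=5, c=M1/2=-4924/1611, d=(M2−M1)/(6·1)=448/179, b=Δ1−h1·(2M1+M2)/6=-5552/1611
seg 2: a=1, c=M2/2=7172/1611, d=(M3−M2)/(6·2)=-1303/1074, b=Δ2−h2·(2M2+M3)/6=-3304/1611
seg 3: a=5, c=M3/2=-4555/1611, d=(M4−M3)/(6·3)=7439/14499, b=Δ3−h3·(2M3+M4)/6=1930/1611
seg 4: a=-3, c=M4/2=2884/1611, d=(M5−M4)/(6·3)=-2884/14499, b=Δ4−h4·(2M4+M5)/6=-3083/1611
t_q=9/4 → seg 0, τ=9/4; S=-3+9220/1611·τ+0·τ²+-4924/14499·τ³=17209/2864

  seg 0: a=-3 b=9220/1611 c=0 d=-4924/14499
  seg 1: a=5 b=-5552/1611 c=-4924/1611 d=448/179
  seg 2: a=1 b=-3304/1611 c=7172/1611 d=-1303/1074
  seg 3: a=5 b=1930/1611 c=-4555/1611 d=7439/14499
  seg 4: a=-3 b=-3083/1611 c=2884/1611 d=-2884/14499
S(9/4) = 17209/2864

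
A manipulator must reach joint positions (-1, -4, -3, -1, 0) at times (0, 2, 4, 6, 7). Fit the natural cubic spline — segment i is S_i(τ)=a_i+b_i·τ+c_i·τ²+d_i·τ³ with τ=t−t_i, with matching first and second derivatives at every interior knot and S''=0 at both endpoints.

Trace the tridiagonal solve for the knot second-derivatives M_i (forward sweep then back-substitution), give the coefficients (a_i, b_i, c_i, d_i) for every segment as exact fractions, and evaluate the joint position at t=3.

  seg 0: a=-1 b=-2 c=0 d=1/8
  seg 1: a=-4 b=-1/2 c=3/4 d=-1/8
  seg 2: a=-3 b=1 c=0 d=0
  seg 3: a=-1 b=1 c=0 d=0
S(3) = -31/8

Δ: Δ0=-3/2, Δ1=1/2, Δ2=1, Δ3=1
row 1: diag=8, rhs=12; c'=1/4, d'=3/2
row 2: denom=8−2·1/4=15/2; d'=(3−2·3/2)/(15/2)=0
row 3: denom=6−2·4/15=82/15; d'=(0−2·0)/(82/15)=0
back: M3=0
back: M2=0−4/15·0=0
back: M1=3/2−1/4·0=3/2
M: M0=0, M1=3/2, M2=0, M3=0, M4=0
seg 0: a=-1, c=M0/2=0, d=(M1−M0)/(6·2)=1/8, b=Δ0−h0·(2M0+M1)/6=-2
seg 1: a=-4, c=M1/2=3/4, d=(M2−M1)/(6·2)=-1/8, b=Δ1−h1·(2M1+M2)/6=-1/2
seg 2: a=-3, c=M2/2=0, d=(M3−M2)/(6·2)=0, b=Δ2−h2·(2M2+M3)/6=1
seg 3: a=-1, c=M3/2=0, d=(M4−M3)/(6·1)=0, b=Δ3−h3·(2M3+M4)/6=1
t_q=3 → seg 1, τ=1; S=-4+-1/2·τ+3/4·τ²+-1/8·τ³=-31/8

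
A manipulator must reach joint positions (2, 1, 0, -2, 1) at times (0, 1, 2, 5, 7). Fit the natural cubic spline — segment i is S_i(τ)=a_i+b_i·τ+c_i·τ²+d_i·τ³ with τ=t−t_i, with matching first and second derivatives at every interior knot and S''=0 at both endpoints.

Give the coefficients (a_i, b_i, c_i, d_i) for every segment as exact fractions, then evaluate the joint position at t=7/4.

Δ: Δ0=-1, Δ1=-1, Δ2=-2/3, Δ3=3/2
row 1: diag=4, rhs=0; c'=1/4, d'=0
row 2: denom=8−1·1/4=31/4; d'=(2−1·0)/(31/4)=8/31
row 3: denom=10−3·12/31=274/31; d'=(13−3·8/31)/(274/31)=379/274
back: M3=379/274
back: M2=8/31−12/31·379/274=-38/137
back: M1=0−1/4·-38/137=19/274
M: M0=0, M1=19/274, M2=-38/137, M3=379/274, M4=0
seg 0: a=2, c=M0/2=0, d=(M1−M0)/(6·1)=19/1644, b=Δ0−h0·(2M0+M1)/6=-1663/1644
seg 1: a=1, c=M1/2=19/548, d=(M2−M1)/(6·1)=-95/1644, b=Δ1−h1·(2M1+M2)/6=-803/822
seg 2: a=0, c=M2/2=-19/137, d=(M3−M2)/(6·3)=455/4932, b=Δ2−h2·(2M2+M3)/6=-1777/1644
seg 3: a=-2, c=M3/2=379/548, d=(M4−M3)/(6·2)=-379/3288, b=Δ3−h3·(2M3+M4)/6=475/822
t_q=7/4 → seg 1, τ=3/4; S=1+-803/822·τ+19/548·τ²+-95/1644·τ³=9205/35072

  seg 0: a=2 b=-1663/1644 c=0 d=19/1644
  seg 1: a=1 b=-803/822 c=19/548 d=-95/1644
  seg 2: a=0 b=-1777/1644 c=-19/137 d=455/4932
  seg 3: a=-2 b=475/822 c=379/548 d=-379/3288
S(7/4) = 9205/35072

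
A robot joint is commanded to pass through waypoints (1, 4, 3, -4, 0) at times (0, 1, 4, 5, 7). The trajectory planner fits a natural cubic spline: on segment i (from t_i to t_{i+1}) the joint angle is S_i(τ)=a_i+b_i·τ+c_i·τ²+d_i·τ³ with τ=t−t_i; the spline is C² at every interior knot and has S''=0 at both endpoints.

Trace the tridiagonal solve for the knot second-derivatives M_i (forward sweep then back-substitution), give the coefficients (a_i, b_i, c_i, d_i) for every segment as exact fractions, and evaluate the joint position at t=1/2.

  seg 0: a=1 b=2927/966 c=0 d=-29/966
  seg 1: a=4 b=1420/483 c=-29/322 d=-967/2898
  seg 2: a=3 b=-6385/966 c=-498/161 d=373/138
  seg 3: a=-4 b=-2264/483 c=1615/322 d=-1615/1932
S(1/2) = 6469/2576

Δ: Δ0=3, Δ1=-1/3, Δ2=-7, Δ3=2
row 1: diag=8, rhs=-20; c'=3/8, d'=-5/2
row 2: denom=8−3·3/8=55/8; d'=(-40−3·-5/2)/(55/8)=-52/11
row 3: denom=6−1·8/55=322/55; d'=(54−1·-52/11)/(322/55)=1615/161
back: M3=1615/161
back: M2=-52/11−8/55·1615/161=-996/161
back: M1=-5/2−3/8·-996/161=-29/161
M: M0=0, M1=-29/161, M2=-996/161, M3=1615/161, M4=0
seg 0: a=1, c=M0/2=0, d=(M1−M0)/(6·1)=-29/966, b=Δ0−h0·(2M0+M1)/6=2927/966
seg 1: a=4, c=M1/2=-29/322, d=(M2−M1)/(6·3)=-967/2898, b=Δ1−h1·(2M1+M2)/6=1420/483
seg 2: a=3, c=M2/2=-498/161, d=(M3−M2)/(6·1)=373/138, b=Δ2−h2·(2M2+M3)/6=-6385/966
seg 3: a=-4, c=M3/2=1615/322, d=(M4−M3)/(6·2)=-1615/1932, b=Δ3−h3·(2M3+M4)/6=-2264/483
t_q=1/2 → seg 0, τ=1/2; S=1+2927/966·τ+0·τ²+-29/966·τ³=6469/2576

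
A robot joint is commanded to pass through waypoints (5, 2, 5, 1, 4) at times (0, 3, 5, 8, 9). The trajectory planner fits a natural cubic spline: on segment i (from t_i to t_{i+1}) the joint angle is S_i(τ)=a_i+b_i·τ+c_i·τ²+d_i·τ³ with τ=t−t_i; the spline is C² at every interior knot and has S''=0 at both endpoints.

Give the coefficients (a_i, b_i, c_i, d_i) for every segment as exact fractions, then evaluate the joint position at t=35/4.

Δ: Δ0=-1, Δ1=3/2, Δ2=-4/3, Δ3=3
row 1: diag=10, rhs=15; c'=1/5, d'=3/2
row 2: denom=10−2·1/5=48/5; d'=(-17−2·3/2)/(48/5)=-25/12
row 3: denom=8−3·5/16=113/16; d'=(26−3·-25/12)/(113/16)=516/113
back: M3=516/113
back: M2=-25/12−5/16·516/113=-1190/339
back: M1=3/2−1/5·-1190/339=1493/678
M: M0=0, M1=1493/678, M2=-1190/339, M3=516/113, M4=0
seg 0: a=5, c=M0/2=0, d=(M1−M0)/(6·3)=1493/12204, b=Δ0−h0·(2M0+M1)/6=-2849/1356
seg 1: a=2, c=M1/2=1493/1356, d=(M2−M1)/(6·2)=-1291/2712, b=Δ1−h1·(2M1+M2)/6=815/678
seg 2: a=5, c=M2/2=-595/339, d=(M3−M2)/(6·3)=1369/3051, b=Δ2−h2·(2M2+M3)/6=-12/113
seg 3: a=1, c=M3/2=258/113, d=(M4−M3)/(6·1)=-86/113, b=Δ3−h3·(2M3+M4)/6=167/113
t_q=35/4 → seg 3, τ=3/4; S=1+167/113·τ+258/113·τ²+-86/113·τ³=11107/3616

  seg 0: a=5 b=-2849/1356 c=0 d=1493/12204
  seg 1: a=2 b=815/678 c=1493/1356 d=-1291/2712
  seg 2: a=5 b=-12/113 c=-595/339 d=1369/3051
  seg 3: a=1 b=167/113 c=258/113 d=-86/113
S(35/4) = 11107/3616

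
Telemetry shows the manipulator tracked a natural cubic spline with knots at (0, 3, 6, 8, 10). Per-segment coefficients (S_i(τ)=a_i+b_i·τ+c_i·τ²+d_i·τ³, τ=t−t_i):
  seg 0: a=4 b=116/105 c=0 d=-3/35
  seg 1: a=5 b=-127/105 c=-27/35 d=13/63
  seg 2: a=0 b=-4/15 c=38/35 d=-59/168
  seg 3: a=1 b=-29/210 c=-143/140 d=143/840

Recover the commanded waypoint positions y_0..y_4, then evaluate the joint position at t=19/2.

y_0 = S_0(0) = a_0 = 4
y_1 = S_1(0) = a_1 = 5
y_2 = S_2(0) = a_2 = 0
y_3 = S_3(0) = a_3 = 1
y_4 = S_3(2) = -2
t_q=19/2 is in segment 3 (τ=3/2); S_3(τ)=-417/448

y_0=4 y_1=5 y_2=0 y_3=1 y_4=-2
S(19/2) = -417/448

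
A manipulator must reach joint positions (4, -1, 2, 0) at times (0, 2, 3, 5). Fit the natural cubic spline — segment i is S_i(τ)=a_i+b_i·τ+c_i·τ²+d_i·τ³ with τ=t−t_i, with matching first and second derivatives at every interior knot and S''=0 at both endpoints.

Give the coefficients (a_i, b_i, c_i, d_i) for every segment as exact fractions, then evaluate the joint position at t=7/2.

Δ: Δ0=-5/2, Δ1=3, Δ2=-1
row 1: diag=6, rhs=33; c'=1/6, d'=11/2
row 2: denom=6−1·1/6=35/6; d'=(-24−1·11/2)/(35/6)=-177/35
back: M2=-177/35
back: M1=11/2−1/6·-177/35=222/35
M: M0=0, M1=222/35, M2=-177/35, M3=0
seg 0: a=4, c=M0/2=0, d=(M1−M0)/(6·2)=37/70, b=Δ0−h0·(2M0+M1)/6=-323/70
seg 1: a=-1, c=M1/2=111/35, d=(M2−M1)/(6·1)=-19/10, b=Δ1−h1·(2M1+M2)/6=121/70
seg 2: a=2, c=M2/2=-177/70, d=(M3−M2)/(6·2)=59/140, b=Δ2−h2·(2M2+M3)/6=83/35
t_q=7/2 → seg 2, τ=1/2; S=2+83/35·τ+-177/70·τ²+59/140·τ³=417/160

  seg 0: a=4 b=-323/70 c=0 d=37/70
  seg 1: a=-1 b=121/70 c=111/35 d=-19/10
  seg 2: a=2 b=83/35 c=-177/70 d=59/140
S(7/2) = 417/160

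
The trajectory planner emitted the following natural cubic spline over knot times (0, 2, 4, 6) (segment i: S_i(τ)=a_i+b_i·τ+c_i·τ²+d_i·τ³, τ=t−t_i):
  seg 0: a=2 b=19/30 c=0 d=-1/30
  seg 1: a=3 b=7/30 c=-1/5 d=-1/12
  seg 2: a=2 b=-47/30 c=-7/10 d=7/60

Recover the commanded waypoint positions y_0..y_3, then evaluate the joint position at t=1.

y_0 = S_0(0) = a_0 = 2
y_1 = S_1(0) = a_1 = 3
y_2 = S_2(0) = a_2 = 2
y_3 = S_2(2) = -3
t_q=1 is in segment 0 (τ=1); S_0(τ)=13/5

y_0=2 y_1=3 y_2=2 y_3=-3
S(1) = 13/5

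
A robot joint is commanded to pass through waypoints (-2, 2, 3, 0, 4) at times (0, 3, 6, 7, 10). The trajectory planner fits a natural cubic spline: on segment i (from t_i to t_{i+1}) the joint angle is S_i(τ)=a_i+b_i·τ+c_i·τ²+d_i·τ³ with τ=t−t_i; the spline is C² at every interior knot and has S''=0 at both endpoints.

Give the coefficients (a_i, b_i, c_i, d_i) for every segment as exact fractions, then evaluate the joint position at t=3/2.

  seg 0: a=-2 b=137/114 c=0 d=5/342
  seg 1: a=2 b=91/57 c=5/38 d=-7/38
  seg 2: a=3 b=-295/114 c=-29/19 d=127/114
  seg 3: a=0 b=-131/57 c=69/38 d=-23/114
S(3/2) = -45/304

Δ: Δ0=4/3, Δ1=1/3, Δ2=-3, Δ3=4/3
row 1: diag=12, rhs=-6; c'=1/4, d'=-1/2
row 2: denom=8−3·1/4=29/4; d'=(-20−3·-1/2)/(29/4)=-74/29
row 3: denom=8−1·4/29=228/29; d'=(26−1·-74/29)/(228/29)=69/19
back: M3=69/19
back: M2=-74/29−4/29·69/19=-58/19
back: M1=-1/2−1/4·-58/19=5/19
M: M0=0, M1=5/19, M2=-58/19, M3=69/19, M4=0
seg 0: a=-2, c=M0/2=0, d=(M1−M0)/(6·3)=5/342, b=Δ0−h0·(2M0+M1)/6=137/114
seg 1: a=2, c=M1/2=5/38, d=(M2−M1)/(6·3)=-7/38, b=Δ1−h1·(2M1+M2)/6=91/57
seg 2: a=3, c=M2/2=-29/19, d=(M3−M2)/(6·1)=127/114, b=Δ2−h2·(2M2+M3)/6=-295/114
seg 3: a=0, c=M3/2=69/38, d=(M4−M3)/(6·3)=-23/114, b=Δ3−h3·(2M3+M4)/6=-131/57
t_q=3/2 → seg 0, τ=3/2; S=-2+137/114·τ+0·τ²+5/342·τ³=-45/304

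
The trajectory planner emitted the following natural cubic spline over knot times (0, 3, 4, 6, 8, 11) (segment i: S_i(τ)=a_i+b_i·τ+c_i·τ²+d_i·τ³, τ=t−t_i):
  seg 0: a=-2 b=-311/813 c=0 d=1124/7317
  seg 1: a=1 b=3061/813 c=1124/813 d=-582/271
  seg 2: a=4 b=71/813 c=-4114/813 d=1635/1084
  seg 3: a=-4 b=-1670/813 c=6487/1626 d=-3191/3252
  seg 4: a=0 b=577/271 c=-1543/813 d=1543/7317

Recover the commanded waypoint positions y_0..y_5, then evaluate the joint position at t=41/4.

y_0=-2 y_1=1 y_2=4 y_3=-4 y_4=0 y_5=-5
S(41/4) = -41895/17344

y_0 = S_0(0) = a_0 = -2
y_1 = S_1(0) = a_1 = 1
y_2 = S_2(0) = a_2 = 4
y_3 = S_3(0) = a_3 = -4
y_4 = S_4(0) = a_4 = 0
y_5 = S_4(3) = -5
t_q=41/4 is in segment 4 (τ=9/4); S_4(τ)=-41895/17344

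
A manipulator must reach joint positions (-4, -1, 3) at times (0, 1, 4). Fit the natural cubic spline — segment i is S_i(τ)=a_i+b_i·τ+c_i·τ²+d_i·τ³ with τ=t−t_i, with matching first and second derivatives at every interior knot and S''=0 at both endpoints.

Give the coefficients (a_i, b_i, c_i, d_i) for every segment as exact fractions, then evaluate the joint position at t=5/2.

Δ: Δ0=3, Δ1=4/3
row 1: diag=8, rhs=-10; c'=3/8, d'=-5/4
back: M1=-5/4
M: M0=0, M1=-5/4, M2=0
seg 0: a=-4, c=M0/2=0, d=(M1−M0)/(6·1)=-5/24, b=Δ0−h0·(2M0+M1)/6=77/24
seg 1: a=-1, c=M1/2=-5/8, d=(M2−M1)/(6·3)=5/72, b=Δ1−h1·(2M1+M2)/6=31/12
t_q=5/2 → seg 1, τ=3/2; S=-1+31/12·τ+-5/8·τ²+5/72·τ³=109/64

  seg 0: a=-4 b=77/24 c=0 d=-5/24
  seg 1: a=-1 b=31/12 c=-5/8 d=5/72
S(5/2) = 109/64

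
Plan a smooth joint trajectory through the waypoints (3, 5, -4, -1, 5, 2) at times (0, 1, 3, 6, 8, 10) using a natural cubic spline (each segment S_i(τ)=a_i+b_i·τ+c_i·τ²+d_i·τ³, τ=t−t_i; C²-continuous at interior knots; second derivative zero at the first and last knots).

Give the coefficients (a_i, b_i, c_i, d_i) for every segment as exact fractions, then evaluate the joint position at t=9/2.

  seg 0: a=3 b=6403/1912 c=0 d=-2579/1912
  seg 1: a=5 b=-667/956 c=-7737/1912 d=2051/1912
  seg 2: a=-4 b=-3835/956 c=4569/1912 d=-1375/5736
  seg 3: a=-1 b=7369/1912 c=111/478 d=-2521/7648
  seg 4: a=5 b=791/956 c=-6675/3824 d=2225/7648
S(9/2) = -83357/15296

Δ: Δ0=2, Δ1=-9/2, Δ2=1, Δ3=3, Δ4=-3/2
row 1: diag=6, rhs=-39; c'=1/3, d'=-13/2
row 2: denom=10−2·1/3=28/3; d'=(33−2·-13/2)/(28/3)=69/14
row 3: denom=10−3·9/28=253/28; d'=(12−3·69/14)/(253/28)=-78/253
row 4: denom=8−2·56/253=1912/253; d'=(-27−2·-78/253)/(1912/253)=-6675/1912
back: M4=-6675/1912
back: M3=-78/253−56/253·-6675/1912=111/239
back: M2=69/14−9/28·111/239=4569/956
back: M1=-13/2−1/3·4569/956=-7737/956
M: M0=0, M1=-7737/956, M2=4569/956, M3=111/239, M4=-6675/1912, M5=0
seg 0: a=3, c=M0/2=0, d=(M1−M0)/(6·1)=-2579/1912, b=Δ0−h0·(2M0+M1)/6=6403/1912
seg 1: a=5, c=M1/2=-7737/1912, d=(M2−M1)/(6·2)=2051/1912, b=Δ1−h1·(2M1+M2)/6=-667/956
seg 2: a=-4, c=M2/2=4569/1912, d=(M3−M2)/(6·3)=-1375/5736, b=Δ2−h2·(2M2+M3)/6=-3835/956
seg 3: a=-1, c=M3/2=111/478, d=(M4−M3)/(6·2)=-2521/7648, b=Δ3−h3·(2M3+M4)/6=7369/1912
seg 4: a=5, c=M4/2=-6675/3824, d=(M5−M4)/(6·2)=2225/7648, b=Δ4−h4·(2M4+M5)/6=791/956
t_q=9/2 → seg 2, τ=3/2; S=-4+-3835/956·τ+4569/1912·τ²+-1375/5736·τ³=-83357/15296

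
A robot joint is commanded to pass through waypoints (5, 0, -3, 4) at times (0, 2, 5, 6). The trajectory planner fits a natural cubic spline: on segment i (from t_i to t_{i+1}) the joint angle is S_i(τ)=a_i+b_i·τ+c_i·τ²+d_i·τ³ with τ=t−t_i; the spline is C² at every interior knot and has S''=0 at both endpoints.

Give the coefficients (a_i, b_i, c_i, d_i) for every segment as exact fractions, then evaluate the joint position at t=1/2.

  seg 0: a=5 b=-307/142 c=0 d=-6/71
  seg 1: a=0 b=-451/142 c=-36/71 d=175/426
  seg 2: a=-3 b=346/71 c=453/142 d=-151/142
S(1/2) = 555/142

Δ: Δ0=-5/2, Δ1=-1, Δ2=7
row 1: diag=10, rhs=9; c'=3/10, d'=9/10
row 2: denom=8−3·3/10=71/10; d'=(48−3·9/10)/(71/10)=453/71
back: M2=453/71
back: M1=9/10−3/10·453/71=-72/71
M: M0=0, M1=-72/71, M2=453/71, M3=0
seg 0: a=5, c=M0/2=0, d=(M1−M0)/(6·2)=-6/71, b=Δ0−h0·(2M0+M1)/6=-307/142
seg 1: a=0, c=M1/2=-36/71, d=(M2−M1)/(6·3)=175/426, b=Δ1−h1·(2M1+M2)/6=-451/142
seg 2: a=-3, c=M2/2=453/142, d=(M3−M2)/(6·1)=-151/142, b=Δ2−h2·(2M2+M3)/6=346/71
t_q=1/2 → seg 0, τ=1/2; S=5+-307/142·τ+0·τ²+-6/71·τ³=555/142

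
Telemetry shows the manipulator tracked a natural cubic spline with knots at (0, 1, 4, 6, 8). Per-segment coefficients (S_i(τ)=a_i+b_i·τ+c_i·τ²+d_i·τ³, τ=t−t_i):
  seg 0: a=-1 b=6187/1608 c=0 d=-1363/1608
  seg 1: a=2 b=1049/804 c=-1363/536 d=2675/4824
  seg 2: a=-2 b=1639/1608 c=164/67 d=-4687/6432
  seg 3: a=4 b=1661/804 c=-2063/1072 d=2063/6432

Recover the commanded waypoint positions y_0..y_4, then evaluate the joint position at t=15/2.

y_0=-1 y_1=2 y_2=-2 y_3=4 y_4=3
S(15/2) = 66059/17152

y_0 = S_0(0) = a_0 = -1
y_1 = S_1(0) = a_1 = 2
y_2 = S_2(0) = a_2 = -2
y_3 = S_3(0) = a_3 = 4
y_4 = S_3(2) = 3
t_q=15/2 is in segment 3 (τ=3/2); S_3(τ)=66059/17152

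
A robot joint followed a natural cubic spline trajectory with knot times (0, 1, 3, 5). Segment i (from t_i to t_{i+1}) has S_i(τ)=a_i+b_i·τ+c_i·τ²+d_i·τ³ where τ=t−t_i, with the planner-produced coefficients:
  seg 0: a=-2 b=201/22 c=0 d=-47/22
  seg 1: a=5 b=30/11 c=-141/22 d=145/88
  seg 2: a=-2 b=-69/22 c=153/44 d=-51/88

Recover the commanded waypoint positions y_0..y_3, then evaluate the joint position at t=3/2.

y_0 = S_0(0) = a_0 = -2
y_1 = S_1(0) = a_1 = 5
y_2 = S_2(0) = a_2 = -2
y_3 = S_2(2) = 1
t_q=3/2 is in segment 1 (τ=1/2); S_1(τ)=3497/704

y_0=-2 y_1=5 y_2=-2 y_3=1
S(3/2) = 3497/704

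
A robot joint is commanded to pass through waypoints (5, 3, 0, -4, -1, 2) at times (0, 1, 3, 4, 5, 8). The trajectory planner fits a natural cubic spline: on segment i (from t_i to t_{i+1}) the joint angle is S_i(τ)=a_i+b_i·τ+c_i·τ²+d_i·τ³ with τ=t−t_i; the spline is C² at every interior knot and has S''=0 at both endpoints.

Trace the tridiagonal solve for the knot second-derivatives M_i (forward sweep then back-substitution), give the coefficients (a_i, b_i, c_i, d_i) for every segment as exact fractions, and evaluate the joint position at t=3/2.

Δ: Δ0=-2, Δ1=-3/2, Δ2=-4, Δ3=3, Δ4=1
row 1: diag=6, rhs=3; c'=1/3, d'=1/2
row 2: denom=6−2·1/3=16/3; d'=(-15−2·1/2)/(16/3)=-3
row 3: denom=4−1·3/16=61/16; d'=(42−1·-3)/(61/16)=720/61
row 4: denom=8−1·16/61=472/61; d'=(-12−1·720/61)/(472/61)=-363/118
back: M4=-363/118
back: M3=720/61−16/61·-363/118=744/59
back: M2=-3−3/16·744/59=-633/118
back: M1=1/2−1/3·-633/118=135/59
M: M0=0, M1=135/59, M2=-633/118, M3=744/59, M4=-363/118, M5=0
seg 0: a=5, c=M0/2=0, d=(M1−M0)/(6·1)=45/118, b=Δ0−h0·(2M0+M1)/6=-281/118
seg 1: a=3, c=M1/2=135/118, d=(M2−M1)/(6·2)=-301/472, b=Δ1−h1·(2M1+M2)/6=-73/59
seg 2: a=0, c=M2/2=-633/236, d=(M3−M2)/(6·1)=707/236, b=Δ2−h2·(2M2+M3)/6=-509/118
seg 3: a=-4, c=M3/2=372/59, d=(M4−M3)/(6·1)=-617/236, b=Δ3−h3·(2M3+M4)/6=-163/236
seg 4: a=-1, c=M4/2=-363/236, d=(M5−M4)/(6·3)=121/708, b=Δ4−h4·(2M4+M5)/6=481/118
t_q=3/2 → seg 1, τ=1/2; S=3+-73/59·τ+135/118·τ²+-301/472·τ³=9771/3776

  seg 0: a=5 b=-281/118 c=0 d=45/118
  seg 1: a=3 b=-73/59 c=135/118 d=-301/472
  seg 2: a=0 b=-509/118 c=-633/236 d=707/236
  seg 3: a=-4 b=-163/236 c=372/59 d=-617/236
  seg 4: a=-1 b=481/118 c=-363/236 d=121/708
S(3/2) = 9771/3776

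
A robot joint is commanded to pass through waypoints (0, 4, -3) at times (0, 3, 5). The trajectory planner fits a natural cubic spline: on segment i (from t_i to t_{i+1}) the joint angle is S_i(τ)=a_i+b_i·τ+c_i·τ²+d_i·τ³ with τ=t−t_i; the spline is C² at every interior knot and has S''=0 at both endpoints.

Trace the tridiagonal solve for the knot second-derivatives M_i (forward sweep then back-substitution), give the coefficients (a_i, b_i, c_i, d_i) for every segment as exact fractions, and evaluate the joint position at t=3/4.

  seg 0: a=0 b=167/60 c=0 d=-29/180
  seg 1: a=4 b=-47/30 c=-29/20 d=29/120
S(3/4) = 517/256

Δ: Δ0=4/3, Δ1=-7/2
row 1: diag=10, rhs=-29; c'=1/5, d'=-29/10
back: M1=-29/10
M: M0=0, M1=-29/10, M2=0
seg 0: a=0, c=M0/2=0, d=(M1−M0)/(6·3)=-29/180, b=Δ0−h0·(2M0+M1)/6=167/60
seg 1: a=4, c=M1/2=-29/20, d=(M2−M1)/(6·2)=29/120, b=Δ1−h1·(2M1+M2)/6=-47/30
t_q=3/4 → seg 0, τ=3/4; S=0+167/60·τ+0·τ²+-29/180·τ³=517/256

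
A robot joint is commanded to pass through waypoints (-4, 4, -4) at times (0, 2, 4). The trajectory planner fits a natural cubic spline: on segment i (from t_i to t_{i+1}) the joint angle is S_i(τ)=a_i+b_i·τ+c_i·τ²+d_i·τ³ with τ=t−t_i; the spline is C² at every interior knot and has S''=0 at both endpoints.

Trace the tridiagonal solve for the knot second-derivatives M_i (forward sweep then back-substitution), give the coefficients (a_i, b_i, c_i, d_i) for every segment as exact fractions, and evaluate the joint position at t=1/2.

  seg 0: a=-4 b=6 c=0 d=-1/2
  seg 1: a=4 b=0 c=-3 d=1/2
S(1/2) = -17/16

Δ: Δ0=4, Δ1=-4
row 1: diag=8, rhs=-48; c'=1/4, d'=-6
back: M1=-6
M: M0=0, M1=-6, M2=0
seg 0: a=-4, c=M0/2=0, d=(M1−M0)/(6·2)=-1/2, b=Δ0−h0·(2M0+M1)/6=6
seg 1: a=4, c=M1/2=-3, d=(M2−M1)/(6·2)=1/2, b=Δ1−h1·(2M1+M2)/6=0
t_q=1/2 → seg 0, τ=1/2; S=-4+6·τ+0·τ²+-1/2·τ³=-17/16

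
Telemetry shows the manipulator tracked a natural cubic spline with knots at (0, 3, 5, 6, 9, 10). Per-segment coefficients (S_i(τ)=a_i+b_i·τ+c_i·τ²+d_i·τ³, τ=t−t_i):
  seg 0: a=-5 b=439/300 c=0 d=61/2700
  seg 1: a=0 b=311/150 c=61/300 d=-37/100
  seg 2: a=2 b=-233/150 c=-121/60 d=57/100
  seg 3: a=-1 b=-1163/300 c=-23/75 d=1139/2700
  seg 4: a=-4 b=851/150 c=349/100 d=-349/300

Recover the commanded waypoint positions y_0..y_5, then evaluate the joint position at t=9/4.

y_0=-5 y_1=0 y_2=2 y_3=-1 y_4=-4 y_5=4
S(9/4) = -9281/6400

y_0 = S_0(0) = a_0 = -5
y_1 = S_1(0) = a_1 = 0
y_2 = S_2(0) = a_2 = 2
y_3 = S_3(0) = a_3 = -1
y_4 = S_4(0) = a_4 = -4
y_5 = S_4(1) = 4
t_q=9/4 is in segment 0 (τ=9/4); S_0(τ)=-9281/6400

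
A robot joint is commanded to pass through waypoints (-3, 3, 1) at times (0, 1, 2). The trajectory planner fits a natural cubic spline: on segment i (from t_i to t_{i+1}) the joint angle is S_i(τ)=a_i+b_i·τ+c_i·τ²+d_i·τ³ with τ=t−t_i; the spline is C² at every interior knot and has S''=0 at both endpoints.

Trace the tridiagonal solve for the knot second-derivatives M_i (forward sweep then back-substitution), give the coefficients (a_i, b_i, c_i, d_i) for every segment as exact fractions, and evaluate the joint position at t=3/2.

Δ: Δ0=6, Δ1=-2
row 1: diag=4, rhs=-48; c'=1/4, d'=-12
back: M1=-12
M: M0=0, M1=-12, M2=0
seg 0: a=-3, c=M0/2=0, d=(M1−M0)/(6·1)=-2, b=Δ0−h0·(2M0+M1)/6=8
seg 1: a=3, c=M1/2=-6, d=(M2−M1)/(6·1)=2, b=Δ1−h1·(2M1+M2)/6=2
t_q=3/2 → seg 1, τ=1/2; S=3+2·τ+-6·τ²+2·τ³=11/4

  seg 0: a=-3 b=8 c=0 d=-2
  seg 1: a=3 b=2 c=-6 d=2
S(3/2) = 11/4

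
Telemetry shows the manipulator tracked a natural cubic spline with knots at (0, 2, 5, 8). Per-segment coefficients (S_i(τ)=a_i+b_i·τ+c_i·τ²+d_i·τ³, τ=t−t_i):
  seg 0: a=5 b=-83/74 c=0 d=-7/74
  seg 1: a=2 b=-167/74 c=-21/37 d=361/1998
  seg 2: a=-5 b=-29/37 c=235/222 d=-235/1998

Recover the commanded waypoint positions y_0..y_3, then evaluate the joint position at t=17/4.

y_0 = S_0(0) = a_0 = 5
y_1 = S_1(0) = a_1 = 2
y_2 = S_2(0) = a_2 = -5
y_3 = S_2(3) = -1
t_q=17/4 is in segment 1 (τ=9/4); S_1(τ)=-18437/4736

y_0=5 y_1=2 y_2=-5 y_3=-1
S(17/4) = -18437/4736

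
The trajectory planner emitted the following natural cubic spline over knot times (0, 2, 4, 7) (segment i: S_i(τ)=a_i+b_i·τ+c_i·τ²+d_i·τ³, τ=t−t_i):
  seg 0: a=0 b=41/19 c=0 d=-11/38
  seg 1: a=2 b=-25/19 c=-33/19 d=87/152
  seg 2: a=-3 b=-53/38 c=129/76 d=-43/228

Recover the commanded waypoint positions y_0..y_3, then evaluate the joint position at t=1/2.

y_0=0 y_1=2 y_2=-3 y_3=3
S(1/2) = 317/304

y_0 = S_0(0) = a_0 = 0
y_1 = S_1(0) = a_1 = 2
y_2 = S_2(0) = a_2 = -3
y_3 = S_2(3) = 3
t_q=1/2 is in segment 0 (τ=1/2); S_0(τ)=317/304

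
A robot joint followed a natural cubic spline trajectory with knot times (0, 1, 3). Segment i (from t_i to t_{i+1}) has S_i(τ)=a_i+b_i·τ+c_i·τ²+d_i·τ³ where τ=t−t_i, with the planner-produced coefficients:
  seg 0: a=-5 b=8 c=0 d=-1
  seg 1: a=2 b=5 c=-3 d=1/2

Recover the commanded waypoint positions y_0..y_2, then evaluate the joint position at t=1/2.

y_0=-5 y_1=2 y_2=4
S(1/2) = -9/8

y_0 = S_0(0) = a_0 = -5
y_1 = S_1(0) = a_1 = 2
y_2 = S_1(2) = 4
t_q=1/2 is in segment 0 (τ=1/2); S_0(τ)=-9/8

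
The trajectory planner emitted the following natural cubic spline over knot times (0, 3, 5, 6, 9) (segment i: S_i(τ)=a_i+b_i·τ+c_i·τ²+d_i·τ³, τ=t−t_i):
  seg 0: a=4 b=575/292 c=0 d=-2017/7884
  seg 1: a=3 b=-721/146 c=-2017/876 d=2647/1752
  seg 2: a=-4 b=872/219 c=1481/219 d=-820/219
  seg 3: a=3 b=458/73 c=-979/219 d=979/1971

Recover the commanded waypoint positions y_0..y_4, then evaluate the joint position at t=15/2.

y_0 = S_0(0) = a_0 = 4
y_1 = S_1(0) = a_1 = 3
y_2 = S_2(0) = a_2 = -4
y_3 = S_3(0) = a_3 = 3
y_4 = S_3(3) = -5
t_q=15/2 is in segment 3 (τ=3/2); S_3(τ)=2353/584

y_0=4 y_1=3 y_2=-4 y_3=3 y_4=-5
S(15/2) = 2353/584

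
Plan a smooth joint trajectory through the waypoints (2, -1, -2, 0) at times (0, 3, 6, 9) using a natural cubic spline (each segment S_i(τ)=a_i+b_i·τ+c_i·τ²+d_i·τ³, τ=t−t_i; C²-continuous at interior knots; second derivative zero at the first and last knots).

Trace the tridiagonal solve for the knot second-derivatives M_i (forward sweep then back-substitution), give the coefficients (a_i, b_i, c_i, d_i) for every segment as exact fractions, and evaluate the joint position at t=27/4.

Δ: Δ0=-1, Δ1=-1/3, Δ2=2/3
row 1: diag=12, rhs=4; c'=1/4, d'=1/3
row 2: denom=12−3·1/4=45/4; d'=(6−3·1/3)/(45/4)=4/9
back: M2=4/9
back: M1=1/3−1/4·4/9=2/9
M: M0=0, M1=2/9, M2=4/9, M3=0
seg 0: a=2, c=M0/2=0, d=(M1−M0)/(6·3)=1/81, b=Δ0−h0·(2M0+M1)/6=-10/9
seg 1: a=-1, c=M1/2=1/9, d=(M2−M1)/(6·3)=1/81, b=Δ1−h1·(2M1+M2)/6=-7/9
seg 2: a=-2, c=M2/2=2/9, d=(M3−M2)/(6·3)=-2/81, b=Δ2−h2·(2M2+M3)/6=2/9
t_q=27/4 → seg 2, τ=3/4; S=-2+2/9·τ+2/9·τ²+-2/81·τ³=-55/32

  seg 0: a=2 b=-10/9 c=0 d=1/81
  seg 1: a=-1 b=-7/9 c=1/9 d=1/81
  seg 2: a=-2 b=2/9 c=2/9 d=-2/81
S(27/4) = -55/32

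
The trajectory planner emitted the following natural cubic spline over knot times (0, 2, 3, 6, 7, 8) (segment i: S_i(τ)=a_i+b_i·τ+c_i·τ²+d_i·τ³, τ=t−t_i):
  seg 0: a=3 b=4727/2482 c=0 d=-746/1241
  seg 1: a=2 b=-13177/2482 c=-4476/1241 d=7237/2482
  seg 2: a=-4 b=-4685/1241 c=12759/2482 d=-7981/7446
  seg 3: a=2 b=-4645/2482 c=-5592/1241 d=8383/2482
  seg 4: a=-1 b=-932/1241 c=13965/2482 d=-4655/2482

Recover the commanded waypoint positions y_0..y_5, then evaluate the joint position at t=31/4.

y_0 = S_0(0) = a_0 = 3
y_1 = S_1(0) = a_1 = 2
y_2 = S_2(0) = a_2 = -4
y_3 = S_3(0) = a_3 = 2
y_4 = S_4(0) = a_4 = -1
y_5 = S_4(1) = 2
t_q=31/4 is in segment 4 (τ=3/4); S_4(τ)=128735/158848

y_0=3 y_1=2 y_2=-4 y_3=2 y_4=-1 y_5=2
S(31/4) = 128735/158848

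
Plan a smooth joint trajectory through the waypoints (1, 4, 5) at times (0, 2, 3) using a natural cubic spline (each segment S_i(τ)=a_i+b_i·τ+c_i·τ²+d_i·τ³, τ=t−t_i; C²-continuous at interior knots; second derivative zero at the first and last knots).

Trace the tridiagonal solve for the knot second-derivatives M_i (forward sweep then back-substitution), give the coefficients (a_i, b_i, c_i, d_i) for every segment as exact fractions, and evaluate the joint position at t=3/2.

  seg 0: a=1 b=5/3 c=0 d=-1/24
  seg 1: a=4 b=7/6 c=-1/4 d=1/12
S(3/2) = 215/64

Δ: Δ0=3/2, Δ1=1
row 1: diag=6, rhs=-3; c'=1/6, d'=-1/2
back: M1=-1/2
M: M0=0, M1=-1/2, M2=0
seg 0: a=1, c=M0/2=0, d=(M1−M0)/(6·2)=-1/24, b=Δ0−h0·(2M0+M1)/6=5/3
seg 1: a=4, c=M1/2=-1/4, d=(M2−M1)/(6·1)=1/12, b=Δ1−h1·(2M1+M2)/6=7/6
t_q=3/2 → seg 0, τ=3/2; S=1+5/3·τ+0·τ²+-1/24·τ³=215/64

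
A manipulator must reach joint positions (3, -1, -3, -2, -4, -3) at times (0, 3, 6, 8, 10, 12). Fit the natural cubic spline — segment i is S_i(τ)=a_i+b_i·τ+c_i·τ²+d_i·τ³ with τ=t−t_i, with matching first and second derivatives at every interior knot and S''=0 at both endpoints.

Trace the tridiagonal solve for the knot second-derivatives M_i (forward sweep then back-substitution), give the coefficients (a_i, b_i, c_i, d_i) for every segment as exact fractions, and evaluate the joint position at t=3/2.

  seg 0: a=3 b=-717/523 c=0 d=59/14121
  seg 1: a=-1 b=-658/523 c=59/1569 d=751/14121
  seg 2: a=-3 b=211/523 c=270/523 d=-979/4184
  seg 3: a=-2 b=-355/1046 c=-1857/2092 d=583/2092
  seg 4: a=-4 b=-571/1046 c=1641/2092 d=-547/4184
S(3/2) = 4007/4184

Δ: Δ0=-4/3, Δ1=-2/3, Δ2=1/2, Δ3=-1, Δ4=1/2
row 1: diag=12, rhs=4; c'=1/4, d'=1/3
row 2: denom=10−3·1/4=37/4; d'=(7−3·1/3)/(37/4)=24/37
row 3: denom=8−2·8/37=280/37; d'=(-9−2·24/37)/(280/37)=-381/280
row 4: denom=8−2·37/140=523/70; d'=(9−2·-381/280)/(523/70)=1641/1046
back: M4=1641/1046
back: M3=-381/280−37/140·1641/1046=-1857/1046
back: M2=24/37−8/37·-1857/1046=540/523
back: M1=1/3−1/4·540/523=118/1569
M: M0=0, M1=118/1569, M2=540/523, M3=-1857/1046, M4=1641/1046, M5=0
seg 0: a=3, c=M0/2=0, d=(M1−M0)/(6·3)=59/14121, b=Δ0−h0·(2M0+M1)/6=-717/523
seg 1: a=-1, c=M1/2=59/1569, d=(M2−M1)/(6·3)=751/14121, b=Δ1−h1·(2M1+M2)/6=-658/523
seg 2: a=-3, c=M2/2=270/523, d=(M3−M2)/(6·2)=-979/4184, b=Δ2−h2·(2M2+M3)/6=211/523
seg 3: a=-2, c=M3/2=-1857/2092, d=(M4−M3)/(6·2)=583/2092, b=Δ3−h3·(2M3+M4)/6=-355/1046
seg 4: a=-4, c=M4/2=1641/2092, d=(M5−M4)/(6·2)=-547/4184, b=Δ4−h4·(2M4+M5)/6=-571/1046
t_q=3/2 → seg 0, τ=3/2; S=3+-717/523·τ+0·τ²+59/14121·τ³=4007/4184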